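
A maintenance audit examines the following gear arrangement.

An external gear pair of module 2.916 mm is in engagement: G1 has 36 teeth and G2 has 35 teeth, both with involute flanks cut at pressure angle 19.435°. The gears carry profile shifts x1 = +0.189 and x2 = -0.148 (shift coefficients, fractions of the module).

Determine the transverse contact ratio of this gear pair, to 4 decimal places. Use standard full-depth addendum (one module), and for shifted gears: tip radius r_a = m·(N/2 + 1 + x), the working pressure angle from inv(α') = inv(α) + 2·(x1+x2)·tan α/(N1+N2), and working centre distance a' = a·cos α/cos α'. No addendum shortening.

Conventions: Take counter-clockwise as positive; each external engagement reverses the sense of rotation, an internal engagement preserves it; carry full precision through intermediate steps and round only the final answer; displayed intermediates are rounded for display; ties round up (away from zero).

1.7023

class = single-mesh tooth geometry [involute pair 36T × 35T, m = 2.916]
base radii: r_b1 = 49.497212, r_b2 = 48.122289
tip radii: r_a1 = 55.955124, r_a2 = 53.514432
inv(α') = inv(19.435°) + 2·(+0.189-0.148)·tan α/(36+35) = 0.01404513  ⇒  α' = 19.62062°
a' = a·cos α / cos α' = 103.5180·cos 19.435°/cos 19.62062° = 103.637009
action lengths: √(r_a1²−r_b1²) = 26.096014, √(r_a2²−r_b2²) = 23.410249
base pitch p_b = π·m·cos α = 8.638893
CR = (26.096014 + 23.410249 − 103.637009·sin 19.62062°)/8.638893 = 1.702294
contact ratio ≈ 1.7023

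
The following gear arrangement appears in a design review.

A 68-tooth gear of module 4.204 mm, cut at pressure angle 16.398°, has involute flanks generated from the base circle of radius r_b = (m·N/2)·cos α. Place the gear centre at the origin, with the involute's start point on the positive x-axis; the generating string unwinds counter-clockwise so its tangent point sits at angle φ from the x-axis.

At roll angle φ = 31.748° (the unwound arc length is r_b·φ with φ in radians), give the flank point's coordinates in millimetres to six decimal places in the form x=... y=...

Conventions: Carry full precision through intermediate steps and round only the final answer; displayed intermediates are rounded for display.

single-mesh involute tooth geometry (68T wheel at module 4.204)
pitch radius r_p = m·N/2 = 4.204·68/2 = 142.936000
base radius r_b = r_p·cos α = 142.936000·cos 16.398° = 137.121911
roll angle φ = 31.748° = 0.55410713 rad
x = r_b·(cos φ + φ·sin φ) = 156.584040
y = r_b·(sin φ − φ·cos φ) = 7.540036

x=156.584040 y=7.540036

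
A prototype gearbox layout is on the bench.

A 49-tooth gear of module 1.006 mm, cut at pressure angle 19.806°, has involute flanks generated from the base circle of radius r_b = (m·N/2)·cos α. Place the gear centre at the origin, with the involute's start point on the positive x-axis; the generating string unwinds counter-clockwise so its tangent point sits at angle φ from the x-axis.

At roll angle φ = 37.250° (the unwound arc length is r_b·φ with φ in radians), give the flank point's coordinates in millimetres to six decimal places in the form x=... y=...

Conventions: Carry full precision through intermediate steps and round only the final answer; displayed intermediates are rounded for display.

x=27.583909 y=2.035650

recognized (one wheel, involute flank): single-mesh tooth geometry, m = 1.006, N = 49
pitch radius r_p = m·N/2 = 1.006·49/2 = 24.647000
base radius r_b = r_p·cos α = 24.647000·cos 19.806° = 23.189014
roll angle φ = 37.250° = 0.65013515 rad
x = r_b·(cos φ + φ·sin φ) = 27.583909
y = r_b·(sin φ − φ·cos φ) = 2.035650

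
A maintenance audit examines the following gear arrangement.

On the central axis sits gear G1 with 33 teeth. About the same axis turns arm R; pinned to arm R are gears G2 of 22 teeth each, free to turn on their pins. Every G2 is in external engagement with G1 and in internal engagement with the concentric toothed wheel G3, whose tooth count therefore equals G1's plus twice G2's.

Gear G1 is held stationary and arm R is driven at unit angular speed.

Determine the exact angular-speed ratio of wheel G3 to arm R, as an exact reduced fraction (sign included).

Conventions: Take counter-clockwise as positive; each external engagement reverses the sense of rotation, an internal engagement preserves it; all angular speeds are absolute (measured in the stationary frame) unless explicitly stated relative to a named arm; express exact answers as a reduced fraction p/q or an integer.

10/7

topology: planetary set — G1 33T / G2 22T / G3 77T, arm = carrier (Willis)
ring teeth: 33 + 2·22 = 77
33(ω_sun−ω_arm) = −77(ω_ring−ω_arm),  ω_sun = 0, ω_arm = 1
ω_ring = 1 − (33/77)(0−1) = 10/7
ω_out/ω_in = 10/7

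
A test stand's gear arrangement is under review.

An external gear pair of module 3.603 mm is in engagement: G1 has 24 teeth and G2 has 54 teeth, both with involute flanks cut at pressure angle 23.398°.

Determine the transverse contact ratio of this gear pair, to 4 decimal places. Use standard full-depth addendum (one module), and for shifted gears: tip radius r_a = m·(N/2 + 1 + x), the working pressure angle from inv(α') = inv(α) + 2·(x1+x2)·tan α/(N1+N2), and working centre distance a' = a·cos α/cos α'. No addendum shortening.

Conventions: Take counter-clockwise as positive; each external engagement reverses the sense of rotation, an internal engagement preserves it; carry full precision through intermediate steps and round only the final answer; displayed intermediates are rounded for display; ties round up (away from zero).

recognized (one external pair, fixed centres): single-mesh tooth geometry, m = 3.603, N1 = 24, N2 = 54
base radii: r_b1 = 39.680638, r_b2 = 89.281436
tip radii: r_a1 = 46.839000, r_a2 = 100.884000
no profile shift: α' = α, a' = a
action lengths: √(r_a1²−r_b1²) = 24.886520, √(r_a2²−r_b2²) = 46.972402
base pitch p_b = π·m·cos α = 10.388367
CR = (24.886520 + 46.972402 − 140.517000·sin 23.39800°)/10.388367 = 1.545709
contact ratio ≈ 1.5457

1.5457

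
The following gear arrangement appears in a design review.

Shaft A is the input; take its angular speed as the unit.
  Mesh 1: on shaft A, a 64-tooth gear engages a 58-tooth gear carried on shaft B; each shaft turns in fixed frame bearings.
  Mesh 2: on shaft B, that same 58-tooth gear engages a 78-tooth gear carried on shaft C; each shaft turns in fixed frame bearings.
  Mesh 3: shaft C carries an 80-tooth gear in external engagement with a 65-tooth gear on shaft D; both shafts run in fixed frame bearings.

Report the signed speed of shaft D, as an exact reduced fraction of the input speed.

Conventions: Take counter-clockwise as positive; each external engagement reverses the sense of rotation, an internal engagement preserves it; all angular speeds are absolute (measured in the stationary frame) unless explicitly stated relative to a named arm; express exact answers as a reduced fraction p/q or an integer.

3-mesh fixed-axis compound train (all bearings frame-fixed)
mesh 1 [64T→58T]: |ω|/ω_in = 1×64/58 = 32/29, sense flips to −
mesh 2 [58T→78T]: |ω|/ω_in = (32/29)×58/78 = 32/39, sense flips to +
mesh 3 [80T→65T]: |ω|/ω_in = (32/39)×80/65 = 512/507, sense flips to −
signed output speed (× input speed) = -512/507

-512/507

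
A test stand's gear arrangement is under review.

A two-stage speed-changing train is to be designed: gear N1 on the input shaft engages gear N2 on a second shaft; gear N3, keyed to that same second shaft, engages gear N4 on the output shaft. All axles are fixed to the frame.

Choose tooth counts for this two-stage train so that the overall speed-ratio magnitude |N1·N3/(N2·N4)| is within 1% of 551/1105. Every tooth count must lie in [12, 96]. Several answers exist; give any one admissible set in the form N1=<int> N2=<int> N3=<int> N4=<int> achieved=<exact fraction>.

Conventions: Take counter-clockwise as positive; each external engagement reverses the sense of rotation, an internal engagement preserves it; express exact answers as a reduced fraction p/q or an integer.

N1=19 N2=13 N3=29 N4=85 achieved=551/1105

2-stage fixed-axis compound train for ratio 551/1105
target = 551/1105 in lowest terms: an exact hit needs N1·N3 = k·551 and N2·N4 = k·1105 for one integer k, every count in [12, 96]; additionally prefer no 1:1 stage (N1 ≠ N2, N3 ≠ N4)
k = 1: N1·N3 = 551 = 19·29, N2·N4 = 1105 = 13·85
achieved = 19·29/(13·85) = 551/1105; |achieved − target| = 0 ≤ 551/110500 ✓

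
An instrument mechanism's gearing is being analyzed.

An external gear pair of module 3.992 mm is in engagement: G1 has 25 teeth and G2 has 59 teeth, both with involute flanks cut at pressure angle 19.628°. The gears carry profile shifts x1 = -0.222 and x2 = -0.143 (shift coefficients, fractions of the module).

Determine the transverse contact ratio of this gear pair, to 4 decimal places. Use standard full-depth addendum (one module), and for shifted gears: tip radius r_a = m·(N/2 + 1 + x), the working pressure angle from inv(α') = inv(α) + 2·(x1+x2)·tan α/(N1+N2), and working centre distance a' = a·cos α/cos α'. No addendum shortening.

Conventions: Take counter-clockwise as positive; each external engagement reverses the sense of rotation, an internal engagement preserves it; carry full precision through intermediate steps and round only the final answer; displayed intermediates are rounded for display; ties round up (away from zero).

topology: single-mesh involute geometry — m = 3.992, 25T/59T pair
base radii: r_b1 = 47.000481, r_b2 = 110.921135
tip radii: r_a1 = 53.005776, r_a2 = 121.185144
inv(α') = inv(19.628°) + 2·(-0.222-0.143)·tan α/(25+59) = 0.01096218  ⇒  α' = 18.10879°
a' = a·cos α / cos α' = 167.6640·cos 19.628°/cos 18.10879° = 166.151418
action lengths: √(r_a1²−r_b1²) = 24.506470, √(r_a2²−r_b2²) = 48.809229
base pitch p_b = π·m·cos α = 11.812509
CR = (24.506470 + 48.809229 − 166.151418·sin 18.10879°)/11.812509 = 1.834677
contact ratio ≈ 1.8347

1.8347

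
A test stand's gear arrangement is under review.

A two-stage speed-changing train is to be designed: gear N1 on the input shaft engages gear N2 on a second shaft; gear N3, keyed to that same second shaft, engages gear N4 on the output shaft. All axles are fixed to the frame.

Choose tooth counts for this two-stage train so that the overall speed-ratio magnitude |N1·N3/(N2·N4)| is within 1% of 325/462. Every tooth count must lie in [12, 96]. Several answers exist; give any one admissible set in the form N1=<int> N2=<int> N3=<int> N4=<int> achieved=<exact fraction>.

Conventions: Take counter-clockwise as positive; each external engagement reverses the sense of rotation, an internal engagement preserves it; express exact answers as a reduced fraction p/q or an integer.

class = fixed-axis compound train [2-stage, 325/462 wanted]
target = 325/462 in lowest terms: an exact hit needs N1·N3 = k·325 and N2·N4 = k·462 for one integer k, every count in [12, 96]; additionally prefer no 1:1 stage (N1 ≠ N2, N3 ≠ N4)
k = 1: N1·N3 = 325 = 13·25, N2·N4 = 462 = 14·33
achieved = 13·25/(14·33) = 325/462; |achieved − target| = 0 ≤ 13/1848 ✓

N1=13 N2=14 N3=25 N4=33 achieved=325/462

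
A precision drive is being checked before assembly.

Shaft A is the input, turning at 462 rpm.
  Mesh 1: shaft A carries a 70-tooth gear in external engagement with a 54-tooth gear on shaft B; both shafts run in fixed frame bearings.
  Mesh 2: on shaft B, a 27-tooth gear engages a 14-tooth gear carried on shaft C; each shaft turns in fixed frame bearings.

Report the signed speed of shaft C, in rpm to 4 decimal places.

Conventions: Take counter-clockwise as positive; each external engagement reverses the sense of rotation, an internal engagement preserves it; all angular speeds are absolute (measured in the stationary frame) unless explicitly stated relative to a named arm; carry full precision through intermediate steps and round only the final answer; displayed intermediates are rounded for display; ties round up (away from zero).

class = fixed-axis compound train [2 meshes; 2 ratios multiply, 2 sense flips]
mesh 1 [70T→54T]: ω = 462.0000×70/54 = 598.8889 rpm, sense flips to −
mesh 2 [27T→14T]: ω = 598.8889×27/14 = 1155.0000 rpm, sense flips to +
signed output speed = +1155.0000 rpm

+1155.0000 rpm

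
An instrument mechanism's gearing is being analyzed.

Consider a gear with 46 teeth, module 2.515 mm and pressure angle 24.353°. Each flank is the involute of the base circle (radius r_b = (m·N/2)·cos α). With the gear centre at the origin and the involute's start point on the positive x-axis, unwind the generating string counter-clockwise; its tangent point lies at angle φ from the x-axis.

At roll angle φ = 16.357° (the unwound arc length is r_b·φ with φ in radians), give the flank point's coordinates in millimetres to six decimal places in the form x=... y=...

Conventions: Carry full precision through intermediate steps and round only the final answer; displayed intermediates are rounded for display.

x=54.801992 y=0.405390

single-mesh involute tooth geometry (46T wheel at module 2.515)
pitch radius r_p = m·N/2 = 2.515·46/2 = 57.845000
base radius r_b = r_p·cos α = 57.845000·cos 24.353° = 52.698081
roll angle φ = 16.357° = 0.28548351 rad
x = r_b·(cos φ + φ·sin φ) = 54.801992
y = r_b·(sin φ − φ·cos φ) = 0.405390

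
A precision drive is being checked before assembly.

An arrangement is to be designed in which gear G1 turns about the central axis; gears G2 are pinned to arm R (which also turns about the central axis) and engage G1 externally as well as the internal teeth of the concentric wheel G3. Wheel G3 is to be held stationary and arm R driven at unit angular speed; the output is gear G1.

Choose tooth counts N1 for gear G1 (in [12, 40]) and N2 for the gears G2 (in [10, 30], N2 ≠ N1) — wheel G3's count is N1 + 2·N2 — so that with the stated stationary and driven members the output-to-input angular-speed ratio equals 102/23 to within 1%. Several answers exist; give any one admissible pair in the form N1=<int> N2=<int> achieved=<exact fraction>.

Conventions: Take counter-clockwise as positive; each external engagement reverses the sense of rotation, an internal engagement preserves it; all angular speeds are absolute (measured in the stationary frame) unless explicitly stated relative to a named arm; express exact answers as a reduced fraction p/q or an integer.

topology: planetary set — design target 102/23, arm = carrier (Willis)
Willis with ω_ring = 0: ω_sun/ω_arm = (N1+N3)/N1; set equal to 102/23  ⇒  N3/N1 = 102/23 − 1 = 79/23
N3 = N1 + 2·N2  ⇒  N2/N1 = (N3/N1 − 1)/2 = (79/23 − 1)/2 = 28/23
smallest multiple with N1 ≥ 12 and N2 ≥ 10: k = 1  ⇒  N1 = 1·23 = 23, N2 = 1·28 = 28 (N1 ≤ 40, N2 ≤ 30, N2 ≠ N1 ✓), N3 = 23 + 2·28 = 79
check: (N1+N3)/N1 with N1 = 23, N3 = 79 gives 102/23; |achieved − target| = 0 ≤ 51/1150 ✓

N1=23 N2=28 achieved=102/23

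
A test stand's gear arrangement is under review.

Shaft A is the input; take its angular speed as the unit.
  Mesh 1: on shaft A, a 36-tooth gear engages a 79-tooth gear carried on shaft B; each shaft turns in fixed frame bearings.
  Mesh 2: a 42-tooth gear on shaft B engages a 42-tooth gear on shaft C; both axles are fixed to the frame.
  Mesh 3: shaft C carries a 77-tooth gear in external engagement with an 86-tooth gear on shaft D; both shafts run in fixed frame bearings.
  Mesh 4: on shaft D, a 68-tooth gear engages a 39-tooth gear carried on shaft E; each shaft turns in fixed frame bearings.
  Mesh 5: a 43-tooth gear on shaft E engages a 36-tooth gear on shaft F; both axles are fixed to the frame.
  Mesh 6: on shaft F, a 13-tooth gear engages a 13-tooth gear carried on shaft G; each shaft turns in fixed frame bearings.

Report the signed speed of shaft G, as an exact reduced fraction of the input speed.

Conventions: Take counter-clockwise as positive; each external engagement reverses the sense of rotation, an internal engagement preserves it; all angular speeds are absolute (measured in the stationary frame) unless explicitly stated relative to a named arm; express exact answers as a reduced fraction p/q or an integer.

6-mesh fixed-axis compound train (all bearings frame-fixed)
mesh 1 [36T→79T]: |ω|/ω_in = 1×36/79 = 36/79, sense flips to −
mesh 2 [42T→42T]: |ω|/ω_in = (36/79)×42/42 = 36/79, sense flips to +
mesh 3 [77T→86T]: |ω|/ω_in = (36/79)×77/86 = 1386/3397, sense flips to −
mesh 4 [68T→39T]: |ω|/ω_in = (1386/3397)×68/39 = 31416/44161, sense flips to +
mesh 5 [43T→36T]: |ω|/ω_in = (31416/44161)×43/36 = 2618/3081, sense flips to −
mesh 6 [13T→13T]: |ω|/ω_in = (2618/3081)×13/13 = 2618/3081, sense flips to +
signed output speed (× input speed) = 2618/3081

2618/3081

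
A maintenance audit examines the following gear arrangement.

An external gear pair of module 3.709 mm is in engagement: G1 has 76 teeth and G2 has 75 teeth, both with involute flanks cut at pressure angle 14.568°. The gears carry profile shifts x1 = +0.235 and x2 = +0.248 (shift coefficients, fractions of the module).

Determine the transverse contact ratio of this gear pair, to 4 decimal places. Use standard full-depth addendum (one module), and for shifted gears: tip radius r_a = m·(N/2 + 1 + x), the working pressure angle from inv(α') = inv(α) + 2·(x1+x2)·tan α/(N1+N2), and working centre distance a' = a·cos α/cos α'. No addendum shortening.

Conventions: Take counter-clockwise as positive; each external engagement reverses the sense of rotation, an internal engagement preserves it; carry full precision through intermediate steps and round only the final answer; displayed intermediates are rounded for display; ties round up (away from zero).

topology: single-mesh involute geometry — m = 3.709, 76T/75T pair
base radii: r_b1 = 136.410687, r_b2 = 134.615809
tip radii: r_a1 = 145.522615, r_a2 = 143.716332
inv(α') = inv(14.568°) + 2·(+0.235+0.248)·tan α/(76+75) = 0.00728718  ⇒  α' = 15.85541°
a' = a·cos α / cos α' = 280.0295·cos 14.568°/cos 15.85541° = 281.745733
action lengths: √(r_a1²−r_b1²) = 50.684870, √(r_a2²−r_b2²) = 50.328600
base pitch p_b = π·m·cos α = 11.277548
CR = (50.684870 + 50.328600 − 281.745733·sin 15.85541°)/11.277548 = 2.131450
contact ratio ≈ 2.1314

2.1314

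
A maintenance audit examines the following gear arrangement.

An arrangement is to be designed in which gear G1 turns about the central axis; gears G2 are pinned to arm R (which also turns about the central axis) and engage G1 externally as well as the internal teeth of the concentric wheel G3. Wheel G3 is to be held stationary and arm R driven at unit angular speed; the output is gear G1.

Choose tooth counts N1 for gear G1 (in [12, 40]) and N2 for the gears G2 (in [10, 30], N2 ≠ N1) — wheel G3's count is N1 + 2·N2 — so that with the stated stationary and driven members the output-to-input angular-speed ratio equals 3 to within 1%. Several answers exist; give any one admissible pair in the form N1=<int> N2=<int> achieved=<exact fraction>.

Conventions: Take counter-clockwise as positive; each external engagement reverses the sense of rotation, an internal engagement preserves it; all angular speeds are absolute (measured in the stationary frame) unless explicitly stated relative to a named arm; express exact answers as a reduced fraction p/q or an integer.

N1=20 N2=10 achieved=3

topology: planetary set — design target 3, arm = carrier (Willis)
Willis with ω_ring = 0: ω_sun/ω_arm = (N1+N3)/N1; set equal to 3  ⇒  N3/N1 = 3 − 1 = 2
N3 = N1 + 2·N2  ⇒  N2/N1 = (N3/N1 − 1)/2 = (2 − 1)/2 = 1/2
smallest multiple with N1 ≥ 12 and N2 ≥ 10: k = 10  ⇒  N1 = 10·2 = 20, N2 = 10·1 = 10 (N1 ≤ 40, N2 ≤ 30, N2 ≠ N1 ✓), N3 = 20 + 2·10 = 40
check: (N1+N3)/N1 with N1 = 20, N3 = 40 gives 3; |achieved − target| = 0 ≤ 3/100 ✓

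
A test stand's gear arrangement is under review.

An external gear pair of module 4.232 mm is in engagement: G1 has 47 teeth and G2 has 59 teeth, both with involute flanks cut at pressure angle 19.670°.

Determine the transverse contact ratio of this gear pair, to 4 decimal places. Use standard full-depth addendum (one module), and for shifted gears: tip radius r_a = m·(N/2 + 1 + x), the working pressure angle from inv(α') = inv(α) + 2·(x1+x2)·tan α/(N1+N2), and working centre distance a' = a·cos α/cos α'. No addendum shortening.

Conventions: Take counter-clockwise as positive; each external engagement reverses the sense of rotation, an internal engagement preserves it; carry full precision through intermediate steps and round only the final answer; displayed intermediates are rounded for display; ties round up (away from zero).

single-mesh involute tooth geometry (47T engaging 59T at module 4.232)
base radii: r_b1 = 93.648669, r_b2 = 117.558968
tip radii: r_a1 = 103.684000, r_a2 = 129.076000
no profile shift: α' = α, a' = a
action lengths: √(r_a1²−r_b1²) = 44.500546, √(r_a2²−r_b2²) = 53.296368
base pitch p_b = π·m·cos α = 12.519403
CR = (44.500546 + 53.296368 − 224.296000·sin 19.67000°)/12.519403 = 1.781105
contact ratio ≈ 1.7811

1.7811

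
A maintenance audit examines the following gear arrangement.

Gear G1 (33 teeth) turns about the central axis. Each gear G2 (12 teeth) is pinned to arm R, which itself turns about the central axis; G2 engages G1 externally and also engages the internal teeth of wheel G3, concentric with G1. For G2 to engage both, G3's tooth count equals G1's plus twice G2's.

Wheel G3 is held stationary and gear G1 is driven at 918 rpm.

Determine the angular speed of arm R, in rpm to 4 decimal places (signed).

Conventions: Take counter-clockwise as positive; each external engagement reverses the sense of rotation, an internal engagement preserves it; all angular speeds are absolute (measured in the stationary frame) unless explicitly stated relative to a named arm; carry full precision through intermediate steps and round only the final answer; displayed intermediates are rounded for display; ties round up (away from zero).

planetary set (33T centre, 12T on arm, 57T internal) — Willis relation
normalise by the input: solve with ω_sun = 1, then scale by 918 rpm
ring teeth: 33 + 2·12 = 57
33(ω_sun−ω_arm) = −57(ω_ring−ω_arm),  ω_ring = 0, ω_sun = 1
33(1−ω_arm) = −57(0−ω_arm)  ⇒  90·ω_arm = 33  ⇒  ω_arm = 11/30
scale: ω_arm = 11/30 × 918 rpm = +336.6000 rpm

+336.6000 rpm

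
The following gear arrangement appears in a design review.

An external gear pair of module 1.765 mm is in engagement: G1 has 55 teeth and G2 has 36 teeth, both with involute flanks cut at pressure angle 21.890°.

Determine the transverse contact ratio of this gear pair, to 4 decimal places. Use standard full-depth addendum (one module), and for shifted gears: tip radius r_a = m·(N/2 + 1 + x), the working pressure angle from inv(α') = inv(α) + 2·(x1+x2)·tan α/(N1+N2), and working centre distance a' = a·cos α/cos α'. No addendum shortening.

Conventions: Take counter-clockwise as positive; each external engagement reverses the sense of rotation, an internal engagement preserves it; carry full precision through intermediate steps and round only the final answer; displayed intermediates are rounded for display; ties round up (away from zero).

topology: single-mesh involute geometry — m = 1.765, 55T/36T pair
base radii: r_b1 = 45.038011, r_b2 = 29.479426
tip radii: r_a1 = 50.302500, r_a2 = 33.535000
no profile shift: α' = α, a' = a
action lengths: √(r_a1²−r_b1²) = 22.403550, √(r_a2²−r_b2²) = 15.986235
base pitch p_b = π·m·cos α = 5.145130
CR = (22.403550 + 15.986235 − 80.307500·sin 21.89000°)/5.145130 = 1.642150
contact ratio ≈ 1.6421

1.6421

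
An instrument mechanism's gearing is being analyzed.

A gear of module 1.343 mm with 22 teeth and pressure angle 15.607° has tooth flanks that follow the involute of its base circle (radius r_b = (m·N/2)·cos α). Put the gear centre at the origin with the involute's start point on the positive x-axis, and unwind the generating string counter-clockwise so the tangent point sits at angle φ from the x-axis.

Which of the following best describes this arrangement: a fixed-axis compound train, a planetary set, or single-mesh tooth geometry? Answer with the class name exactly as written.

single-mesh tooth geometry

recognized (one wheel, involute flank): single-mesh tooth geometry, m = 1.343, N = 22
classification: single-mesh tooth geometry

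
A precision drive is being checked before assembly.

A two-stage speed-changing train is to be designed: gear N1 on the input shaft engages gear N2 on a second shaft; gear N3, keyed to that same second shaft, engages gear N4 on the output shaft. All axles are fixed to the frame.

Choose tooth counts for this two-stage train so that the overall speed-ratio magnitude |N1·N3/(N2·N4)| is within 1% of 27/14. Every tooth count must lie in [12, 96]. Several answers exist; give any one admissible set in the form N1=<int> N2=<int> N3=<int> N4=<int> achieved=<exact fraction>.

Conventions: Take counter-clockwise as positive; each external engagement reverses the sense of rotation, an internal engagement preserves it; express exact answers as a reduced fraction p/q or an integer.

N1=12 N2=14 N3=27 N4=12 achieved=27/14

design class (target 27/14): fixed-axis compound train
target = 27/14 in lowest terms: an exact hit needs N1·N3 = k·27 and N2·N4 = k·14 for one integer k, every count in [12, 96]; additionally prefer no 1:1 stage (N1 ≠ N2, N3 ≠ N4)
k = 1…11: no 1:1-free in-range split of k·27 and k·14 into factor pairs; take k = 12
k = 12: N1·N3 = 324 = 12·27, N2·N4 = 168 = 14·12
achieved = 12·27/(14·12) = 27/14; |achieved − target| = 0 ≤ 27/1400 ✓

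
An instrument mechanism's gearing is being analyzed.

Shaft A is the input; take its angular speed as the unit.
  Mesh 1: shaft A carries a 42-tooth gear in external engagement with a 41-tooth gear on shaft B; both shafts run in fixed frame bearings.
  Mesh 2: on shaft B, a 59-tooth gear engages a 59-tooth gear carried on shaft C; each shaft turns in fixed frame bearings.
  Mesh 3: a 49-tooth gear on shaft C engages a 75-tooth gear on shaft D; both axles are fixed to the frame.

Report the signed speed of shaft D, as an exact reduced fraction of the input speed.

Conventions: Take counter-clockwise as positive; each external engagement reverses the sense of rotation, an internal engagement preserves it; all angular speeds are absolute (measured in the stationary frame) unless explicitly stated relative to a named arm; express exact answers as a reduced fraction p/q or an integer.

3-mesh fixed-axis compound train (all bearings frame-fixed)
mesh 1 [42T→41T]: |ω|/ω_in = 1×42/41 = 42/41, sense flips to −
mesh 2 [59T→59T]: |ω|/ω_in = (42/41)×59/59 = 42/41, sense flips to +
mesh 3 [49T→75T]: |ω|/ω_in = (42/41)×49/75 = 686/1025, sense flips to −
signed output speed (× input speed) = -686/1025

-686/1025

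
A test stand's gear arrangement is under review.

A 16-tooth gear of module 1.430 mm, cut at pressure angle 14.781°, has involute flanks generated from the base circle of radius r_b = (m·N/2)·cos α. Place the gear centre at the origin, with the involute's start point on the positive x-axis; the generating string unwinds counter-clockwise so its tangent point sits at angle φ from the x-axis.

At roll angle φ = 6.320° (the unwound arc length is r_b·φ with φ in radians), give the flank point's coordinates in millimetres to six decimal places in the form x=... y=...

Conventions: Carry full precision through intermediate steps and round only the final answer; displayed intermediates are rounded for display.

x=11.128517 y=0.004942

class = single-mesh tooth geometry [base-circle involute, m = 1.430, 16T]
pitch radius r_p = m·N/2 = 1.430·16/2 = 11.440000
base radius r_b = r_p·cos α = 11.440000·cos 14.781° = 11.061428
roll angle φ = 6.320° = 0.11030481 rad
x = r_b·(cos φ + φ·sin φ) = 11.128517
y = r_b·(sin φ − φ·cos φ) = 0.004942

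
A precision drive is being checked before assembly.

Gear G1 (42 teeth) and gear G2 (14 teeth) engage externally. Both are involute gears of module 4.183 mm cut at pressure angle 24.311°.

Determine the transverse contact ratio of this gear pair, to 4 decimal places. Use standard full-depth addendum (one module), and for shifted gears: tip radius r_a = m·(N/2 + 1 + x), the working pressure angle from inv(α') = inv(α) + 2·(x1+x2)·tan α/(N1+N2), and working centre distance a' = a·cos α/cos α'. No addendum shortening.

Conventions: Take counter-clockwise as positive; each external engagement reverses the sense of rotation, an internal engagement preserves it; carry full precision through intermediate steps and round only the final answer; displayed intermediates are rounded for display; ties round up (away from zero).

1.4499

class = single-mesh tooth geometry [involute pair 42T × 14T, m = 4.183]
base radii: r_b1 = 80.053457, r_b2 = 26.684486
tip radii: r_a1 = 92.026000, r_a2 = 33.464000
no profile shift: α' = α, a' = a
action lengths: √(r_a1²−r_b1²) = 45.389743, √(r_a2²−r_b2²) = 20.193502
base pitch p_b = π·m·cos α = 11.975969
CR = (45.389743 + 20.193502 − 117.124000·sin 24.31100°)/11.975969 = 1.449949
contact ratio ≈ 1.4499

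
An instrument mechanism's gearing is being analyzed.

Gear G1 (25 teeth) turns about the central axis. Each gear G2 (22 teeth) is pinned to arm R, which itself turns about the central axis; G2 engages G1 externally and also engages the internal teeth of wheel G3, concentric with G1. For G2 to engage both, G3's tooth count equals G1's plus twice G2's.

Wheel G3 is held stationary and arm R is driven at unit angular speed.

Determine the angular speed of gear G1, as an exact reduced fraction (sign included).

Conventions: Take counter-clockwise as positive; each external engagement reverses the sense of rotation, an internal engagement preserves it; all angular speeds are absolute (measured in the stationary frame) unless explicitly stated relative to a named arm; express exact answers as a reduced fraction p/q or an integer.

topology: planetary set — G1 25T / G2 22T / G3 69T, arm = carrier (Willis)
ring teeth: 25 + 2·22 = 69
25(ω_sun−ω_arm) = −69(ω_ring−ω_arm),  ω_ring = 0, ω_arm = 1
ω_sun = 1 − (69/25)(0−1) = 94/25
exact speed ratio = 94/25

94/25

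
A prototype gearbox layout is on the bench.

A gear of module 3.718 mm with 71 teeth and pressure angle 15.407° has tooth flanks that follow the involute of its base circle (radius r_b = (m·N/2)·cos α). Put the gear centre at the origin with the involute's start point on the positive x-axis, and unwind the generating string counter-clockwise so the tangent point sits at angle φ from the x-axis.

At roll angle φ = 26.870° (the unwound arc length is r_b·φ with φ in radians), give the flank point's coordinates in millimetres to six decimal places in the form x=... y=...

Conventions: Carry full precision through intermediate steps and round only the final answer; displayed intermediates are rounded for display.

x=140.478442 y=4.279324

single-mesh involute tooth geometry (71T wheel at module 3.718)
pitch radius r_p = m·N/2 = 3.718·71/2 = 131.989000
base radius r_b = r_p·cos α = 131.989000·cos 15.407° = 127.245705
roll angle φ = 26.870° = 0.46896997 rad
x = r_b·(cos φ + φ·sin φ) = 140.478442
y = r_b·(sin φ − φ·cos φ) = 4.279324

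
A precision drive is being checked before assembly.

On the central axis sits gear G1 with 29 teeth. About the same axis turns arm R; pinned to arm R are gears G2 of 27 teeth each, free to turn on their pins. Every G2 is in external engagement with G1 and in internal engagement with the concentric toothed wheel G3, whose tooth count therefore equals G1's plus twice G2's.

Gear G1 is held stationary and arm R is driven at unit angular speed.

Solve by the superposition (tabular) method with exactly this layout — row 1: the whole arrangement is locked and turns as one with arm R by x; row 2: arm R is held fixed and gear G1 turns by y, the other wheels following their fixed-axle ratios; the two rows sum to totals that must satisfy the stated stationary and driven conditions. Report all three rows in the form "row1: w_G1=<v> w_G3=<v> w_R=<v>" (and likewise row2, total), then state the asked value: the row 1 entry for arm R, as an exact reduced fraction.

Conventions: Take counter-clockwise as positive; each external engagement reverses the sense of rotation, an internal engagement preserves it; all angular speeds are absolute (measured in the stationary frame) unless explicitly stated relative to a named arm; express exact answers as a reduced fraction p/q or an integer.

topology: planetary set — G1 29T / G2 27T / G3 83T, arm = carrier (Willis)
row 1 — lock + rotate with arm: ω_sun = ω_ring = ω_arm = x
row 2 — arm fixed, fixed-axis ratios: sun y, ring −(29/83)·y, arm 0
boundary: total ω_sun = x + y = 0 and total ω_arm = x = 1  ⇒  y = -1, x = 1
row 2 ring = −(29/83)·(-1) = 29/83
totals (row 1 + row 2): sun 1 + (-1) = 0, ring 1 + 29/83 = 112/83, arm 1 + 0 = 1
asked cell (row1, arm) = 1

row1: w_G1=1 w_G3=1 w_R=1
row2: w_G1=-1 w_G3=29/83 w_R=0
total: w_G1=0 w_G3=112/83 w_R=1
asked value: 1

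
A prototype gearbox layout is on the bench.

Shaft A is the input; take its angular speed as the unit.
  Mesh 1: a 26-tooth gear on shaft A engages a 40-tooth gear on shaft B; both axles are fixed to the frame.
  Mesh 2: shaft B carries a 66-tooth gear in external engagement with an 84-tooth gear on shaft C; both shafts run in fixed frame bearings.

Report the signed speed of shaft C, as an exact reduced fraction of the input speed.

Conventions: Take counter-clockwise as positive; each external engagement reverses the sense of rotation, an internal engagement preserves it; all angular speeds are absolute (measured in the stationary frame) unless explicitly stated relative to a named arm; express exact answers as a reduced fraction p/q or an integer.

143/280

2-mesh fixed-axis compound train (all bearings frame-fixed)
mesh 1 [26T→40T]: |ω|/ω_in = 1×26/40 = 13/20, sense flips to −
mesh 2 [66T→84T]: |ω|/ω_in = (13/20)×66/84 = 143/280, sense flips to +
signed output speed (× input speed) = 143/280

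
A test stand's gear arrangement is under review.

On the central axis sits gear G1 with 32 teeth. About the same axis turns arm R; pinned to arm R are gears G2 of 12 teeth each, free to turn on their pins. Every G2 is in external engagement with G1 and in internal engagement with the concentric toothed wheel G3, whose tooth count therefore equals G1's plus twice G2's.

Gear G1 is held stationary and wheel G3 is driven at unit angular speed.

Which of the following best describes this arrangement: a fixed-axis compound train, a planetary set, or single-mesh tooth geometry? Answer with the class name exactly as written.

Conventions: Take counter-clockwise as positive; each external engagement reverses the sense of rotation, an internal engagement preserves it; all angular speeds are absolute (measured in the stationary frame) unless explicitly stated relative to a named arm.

topology: planetary set — G1 32T / G2 12T / G3 56T, arm = carrier (Willis)
classification: planetary set

planetary set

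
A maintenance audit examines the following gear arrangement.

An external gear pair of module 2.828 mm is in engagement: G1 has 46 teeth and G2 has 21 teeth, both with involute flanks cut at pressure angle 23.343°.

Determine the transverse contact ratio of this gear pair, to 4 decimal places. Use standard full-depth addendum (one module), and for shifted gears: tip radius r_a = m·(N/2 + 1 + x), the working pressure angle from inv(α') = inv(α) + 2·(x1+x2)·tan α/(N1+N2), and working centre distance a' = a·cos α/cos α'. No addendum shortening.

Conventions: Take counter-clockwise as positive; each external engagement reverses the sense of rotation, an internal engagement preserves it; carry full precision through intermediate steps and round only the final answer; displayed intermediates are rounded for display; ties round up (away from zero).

topology: single-mesh involute geometry — m = 2.828, 46T/21T pair
base radii: r_b1 = 59.720101, r_b2 = 27.263524
tip radii: r_a1 = 67.872000, r_a2 = 32.522000
no profile shift: α' = α, a' = a
action lengths: √(r_a1²−r_b1²) = 32.250859, √(r_a2²−r_b2²) = 17.730785
base pitch p_b = π·m·cos α = 8.157227
CR = (32.250859 + 17.730785 − 94.738000·sin 23.34300°)/8.157227 = 1.525416
contact ratio ≈ 1.5254

1.5254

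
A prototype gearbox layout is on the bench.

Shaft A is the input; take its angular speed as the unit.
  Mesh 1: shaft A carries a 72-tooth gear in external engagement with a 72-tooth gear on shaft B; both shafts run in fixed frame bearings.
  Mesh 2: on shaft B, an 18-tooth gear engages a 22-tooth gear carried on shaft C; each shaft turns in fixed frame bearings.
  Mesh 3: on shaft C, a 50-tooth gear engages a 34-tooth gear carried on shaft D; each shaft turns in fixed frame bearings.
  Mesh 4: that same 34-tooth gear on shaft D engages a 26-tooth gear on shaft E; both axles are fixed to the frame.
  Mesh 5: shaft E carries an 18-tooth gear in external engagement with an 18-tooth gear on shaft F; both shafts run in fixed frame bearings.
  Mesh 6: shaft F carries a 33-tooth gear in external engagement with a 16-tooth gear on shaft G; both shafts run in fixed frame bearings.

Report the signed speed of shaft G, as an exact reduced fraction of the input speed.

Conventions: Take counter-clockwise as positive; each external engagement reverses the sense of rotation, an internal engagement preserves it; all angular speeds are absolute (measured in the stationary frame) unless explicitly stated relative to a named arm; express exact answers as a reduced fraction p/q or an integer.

6-mesh fixed-axis compound train (all bearings frame-fixed)
mesh 1 [72T→72T]: |ω|/ω_in = 1×72/72 = 1, sense flips to −
mesh 2 [18T→22T]: |ω|/ω_in = 1×18/22 = 9/11, sense flips to +
mesh 3 [50T→34T]: |ω|/ω_in = (9/11)×50/34 = 225/187, sense flips to −
mesh 4 [34T→26T]: |ω|/ω_in = (225/187)×34/26 = 225/143, sense flips to +
mesh 5 [18T→18T]: |ω|/ω_in = (225/143)×18/18 = 225/143, sense flips to −
mesh 6 [33T→16T]: |ω|/ω_in = (225/143)×33/16 = 675/208, sense flips to +
signed output speed (× input speed) = 675/208

675/208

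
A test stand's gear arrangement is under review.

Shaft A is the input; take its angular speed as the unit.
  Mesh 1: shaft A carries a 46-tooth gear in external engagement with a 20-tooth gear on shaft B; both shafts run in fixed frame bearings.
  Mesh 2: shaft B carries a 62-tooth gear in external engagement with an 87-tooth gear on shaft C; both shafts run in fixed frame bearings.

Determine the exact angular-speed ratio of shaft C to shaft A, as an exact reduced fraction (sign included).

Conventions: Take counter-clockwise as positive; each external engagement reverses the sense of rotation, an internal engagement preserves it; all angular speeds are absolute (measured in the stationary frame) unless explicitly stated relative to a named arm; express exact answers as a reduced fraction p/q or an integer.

713/435

class = fixed-axis compound train [2 meshes; 2 ratios multiply, 2 sense flips]
mesh 1 [46T→20T]: running ratio 23/10, sense −
mesh 2 [62T→87T]: running ratio 713/435, sense +
ω_out/ω_in = 713/435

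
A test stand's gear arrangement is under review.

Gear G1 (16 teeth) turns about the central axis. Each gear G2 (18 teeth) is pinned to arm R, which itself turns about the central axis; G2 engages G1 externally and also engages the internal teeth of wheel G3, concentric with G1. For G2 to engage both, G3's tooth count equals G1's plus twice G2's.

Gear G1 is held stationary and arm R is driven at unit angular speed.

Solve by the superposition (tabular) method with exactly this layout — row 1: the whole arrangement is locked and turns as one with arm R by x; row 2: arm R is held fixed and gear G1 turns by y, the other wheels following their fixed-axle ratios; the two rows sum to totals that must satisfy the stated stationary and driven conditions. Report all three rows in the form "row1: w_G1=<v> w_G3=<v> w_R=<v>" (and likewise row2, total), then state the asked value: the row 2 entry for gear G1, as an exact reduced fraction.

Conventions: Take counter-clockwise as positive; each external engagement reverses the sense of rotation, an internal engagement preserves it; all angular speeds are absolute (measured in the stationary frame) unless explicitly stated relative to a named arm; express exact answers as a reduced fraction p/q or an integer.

row1: w_G1=1 w_G3=1 w_R=1
row2: w_G1=-1 w_G3=4/13 w_R=0
total: w_G1=0 w_G3=17/13 w_R=1
asked value: -1

planetary set (16T centre, 18T on arm, 52T internal) — Willis relation
row 1 — lock + rotate with arm: ω_sun = ω_ring = ω_arm = x
row 2 (arm held, sun turns y): ω_ring = −(16/52)·y, ω_arm = 0
boundary: total ω_sun = x + y = 0 and total ω_arm = x = 1  ⇒  y = -1, x = 1
row 2 ring = −(16/52)·(-1) = 4/13
totals (row 1 + row 2): sun 1 + (-1) = 0, ring 1 + 4/13 = 17/13, arm 1 + 0 = 1
asked cell (row2, sun) = -1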